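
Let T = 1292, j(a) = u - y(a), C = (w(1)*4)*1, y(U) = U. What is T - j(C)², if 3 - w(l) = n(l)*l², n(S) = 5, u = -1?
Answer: 1243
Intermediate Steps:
w(l) = 3 - 5*l²
C = -8 (C = ((3 - 5*1²)*4)*1 = ((3 - 5*1)*4)*1 = ((3 - 5)*4)*1 = -2*4*1 = -8*1 = -8)
j(a) = -1 - a
T - j(C)² = 1292 - (-1 - 1*(-8))² = 1292 - (-1 + 8)² = 1292 - 1*7² = 1292 - 1*49 = 1292 - 49 = 1243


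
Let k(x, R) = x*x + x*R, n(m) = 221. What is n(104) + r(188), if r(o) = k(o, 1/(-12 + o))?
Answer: 1564907/44 ≈ 35566.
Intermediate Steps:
k(x, R) = x² + R*x
r(o) = o*(o + 1/(-12 + o)) (r(o) = o*(1/(-12 + o) + o) = o*(o + 1/(-12 + o)))
n(104) + r(188) = 221 + 188*(1 + 188*(-12 + 188))/(-12 + 188) = 221 + 188*(1 + 188*176)/176 = 221 + 188*(1/176)*(1 + 33088) = 221 + 188*(1/176)*33089 = 221 + 1555183/44 = 1564907/44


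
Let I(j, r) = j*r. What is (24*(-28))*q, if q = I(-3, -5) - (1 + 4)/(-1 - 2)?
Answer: -11200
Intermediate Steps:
q = 50/3 (q = -3*(-5) - (1 + 4)/(-1 - 2) = 15 - 5/(-3) = 15 - 5*(-1)/3 = 15 - 1*(-5/3) = 15 + 5/3 = 50/3 ≈ 16.667)
(24*(-28))*q = (24*(-28))*(50/3) = -672*50/3 = -11200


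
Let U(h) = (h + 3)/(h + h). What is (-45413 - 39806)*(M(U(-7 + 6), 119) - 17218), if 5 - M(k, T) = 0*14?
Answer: 1466874647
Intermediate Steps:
U(h) = (3 + h)/(2*h) (U(h) = (3 + h)/((2*h)) = (3 + h)*(1/(2*h)) = (3 + h)/(2*h))
M(k, T) = 5 (M(k, T) = 5 - 0*14 = 5 - 1*0 = 5 + 0 = 5)
(-45413 - 39806)*(M(U(-7 + 6), 119) - 17218) = (-45413 - 39806)*(5 - 17218) = -85219*(-17213) = 1466874647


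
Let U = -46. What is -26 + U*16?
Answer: -762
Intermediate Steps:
-26 + U*16 = -26 - 46*16 = -26 - 736 = -762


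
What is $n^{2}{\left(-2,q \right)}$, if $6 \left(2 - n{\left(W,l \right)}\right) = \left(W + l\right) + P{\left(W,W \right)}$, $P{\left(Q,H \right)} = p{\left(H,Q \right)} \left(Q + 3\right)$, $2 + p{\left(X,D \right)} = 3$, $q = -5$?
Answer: $9$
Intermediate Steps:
$p{\left(X,D \right)} = 1$ ($p{\left(X,D \right)} = -2 + 3 = 1$)
$P{\left(Q,H \right)} = 3 + Q$ ($P{\left(Q,H \right)} = 1 \left(Q + 3\right) = 1 \left(3 + Q\right) = 3 + Q$)
$n{\left(W,l \right)} = \frac{3}{2} - \frac{W}{3} - \frac{l}{6}$ ($n{\left(W,l \right)} = 2 - \frac{\left(W + l\right) + \left(3 + W\right)}{6} = 2 - \frac{3 + l + 2 W}{6} = 2 - \left(\frac{1}{2} + \frac{W}{3} + \frac{l}{6}\right) = \frac{3}{2} - \frac{W}{3} - \frac{l}{6}$)
$n^{2}{\left(-2,q \right)} = \left(\frac{3}{2} - - \frac{2}{3} - - \frac{5}{6}\right)^{2} = \left(\frac{3}{2} + \frac{2}{3} + \frac{5}{6}\right)^{2} = 3^{2} = 9$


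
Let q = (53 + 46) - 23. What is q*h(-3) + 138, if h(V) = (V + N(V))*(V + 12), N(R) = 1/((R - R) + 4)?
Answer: -1743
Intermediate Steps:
N(R) = 1/4 (N(R) = 1/(0 + 4) = 1/4)
h(V) = (12 + V)*(1/4 + V) (h(V) = (V + 1/4)*(V + 12) = (1/4 + V)*(12 + V) = (12 + V)*(1/4 + V))
q = 76 (q = 99 - 23 = 76)
q*h(-3) + 138 = 76*(3 + (-3)**2 + (49/4)*(-3)) + 138 = 76*(3 + 9 - 147/4) + 138 = 76*(-99/4) + 138 = -1881 + 138 = -1743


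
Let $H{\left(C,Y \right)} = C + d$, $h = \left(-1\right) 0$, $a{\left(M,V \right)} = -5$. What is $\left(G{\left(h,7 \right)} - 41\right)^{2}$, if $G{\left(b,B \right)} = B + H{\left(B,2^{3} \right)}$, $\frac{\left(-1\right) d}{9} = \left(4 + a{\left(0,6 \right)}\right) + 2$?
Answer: $1296$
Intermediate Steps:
$d = -9$ ($d = - 9 \left(\left(4 - 5\right) + 2\right) = - 9 \left(-1 + 2\right) = \left(-9\right) 1 = -9$)
$h = 0$
$H{\left(C,Y \right)} = -9 + C$ ($H{\left(C,Y \right)} = C - 9 = -9 + C$)
$G{\left(b,B \right)} = -9 + 2 B$ ($G{\left(b,B \right)} = B + \left(-9 + B\right) = -9 + 2 B$)
$\left(G{\left(h,7 \right)} - 41\right)^{2} = \left(\left(-9 + 2 \cdot 7\right) - 41\right)^{2} = \left(\left(-9 + 14\right) - 41\right)^{2} = \left(5 - 41\right)^{2} = \left(-36\right)^{2} = 1296$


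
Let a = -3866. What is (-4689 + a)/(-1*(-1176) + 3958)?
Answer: -8555/5134 ≈ -1.6663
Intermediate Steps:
(-4689 + a)/(-1*(-1176) + 3958) = (-4689 - 3866)/(-1*(-1176) + 3958) = -8555/(1176 + 3958) = -8555/5134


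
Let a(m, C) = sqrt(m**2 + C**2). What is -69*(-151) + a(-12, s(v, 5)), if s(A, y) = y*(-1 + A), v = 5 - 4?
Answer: 10431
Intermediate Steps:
v = 1
a(m, C) = sqrt(C**2 + m**2)
-69*(-151) + a(-12, s(v, 5)) = -69*(-151) + sqrt((5*(-1 + 1))**2 + (-12)**2) = 10419 + sqrt((5*0)**2 + 144) = 10419 + sqrt(0**2 + 144) = 10419 + sqrt(0 + 144) = 10419 + sqrt(144) = 10419 + 12 = 10431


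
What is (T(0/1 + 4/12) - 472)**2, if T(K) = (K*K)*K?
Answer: 162384049/729 ≈ 2.2275e+5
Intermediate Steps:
T(K) = K**3 (T(K) = K**2*K = K**3)
(T(0/1 + 4/12) - 472)**2 = ((0/1 + 4/12)**3 - 472)**2 = ((0*1 + 4*(1/12))**3 - 472)**2 = ((0 + 1/3)**3 - 472)**2 = ((1/3)**3 - 472)**2 = (1/27 - 472)**2 = (-12743/27)**2 = 162384049/729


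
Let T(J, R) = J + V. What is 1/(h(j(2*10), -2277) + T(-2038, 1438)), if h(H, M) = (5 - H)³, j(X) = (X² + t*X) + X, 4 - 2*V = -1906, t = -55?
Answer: 1/321418042 ≈ 3.1112e-9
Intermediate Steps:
V = 955 (V = 2 - ½*(-1906) = 2 + 953 = 955)
j(X) = X² - 54*X (j(X) = (X² - 55*X) + X = X² - 54*X)
T(J, R) = 955 + J (T(J, R) = J + 955 = 955 + J)
1/(h(j(2*10), -2277) + T(-2038, 1438)) = 1/(-(-5 + (2*10)*(-54 + 2*10))³ + (955 - 2038)) = 1/(-(-5 + 20*(-54 + 20))³ - 1083) = 1/(-(-5 + 20*(-34))³ - 1083) = 1/(-(-5 - 680)³ - 1083) = 1/(-1*(-685)³ - 1083) = 1/(-1*(-321419125) - 1083) = 1/(321419125 - 1083) = 1/321418042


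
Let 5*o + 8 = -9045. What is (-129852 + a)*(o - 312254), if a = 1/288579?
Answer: 19614674439656387/480965 ≈ 4.0782e+10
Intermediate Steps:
o = -9053/5 (o = -8/5 + (⅕)*(-9045) = -8/5 - 1809 = -9053/5 ≈ -1810.6)
a = 1/288579 ≈ 3.4653e-6
(-129852 + a)*(o - 312254) = (-129852 + 1/288579)*(-9053/5 - 312254) = -37472560307/288579*(-1570323/5) = 19614674439656387/480965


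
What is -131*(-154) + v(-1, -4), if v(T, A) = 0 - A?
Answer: 20178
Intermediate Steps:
v(T, A) = -A
-131*(-154) + v(-1, -4) = -131*(-154) - 1*(-4) = 20174 + 4 = 20178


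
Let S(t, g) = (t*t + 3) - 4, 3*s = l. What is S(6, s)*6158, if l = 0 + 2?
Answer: 215530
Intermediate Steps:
l = 2
s = ⅔ (s = (⅓)*2 = ⅔ ≈ 0.66667)
S(t, g) = -1 + t² (S(t, g) = (t² + 3) - 4 = (3 + t²) - 4 = -1 + t²)
S(6, s)*6158 = (-1 + 6²)*6158 = (-1 + 36)*6158 = 35*6158 = 215530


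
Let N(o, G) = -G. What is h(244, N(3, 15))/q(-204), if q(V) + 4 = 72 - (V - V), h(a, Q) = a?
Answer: 61/17 ≈ 3.5882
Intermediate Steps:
q(V) = 68 (q(V) = -4 + (72 - (V - V)) = -4 + (72 - 1*0) = -4 + (72 + 0) = -4 + 72 = 68)
h(244, N(3, 15))/q(-204) = 244/68 = 244*(1/68) = 61/17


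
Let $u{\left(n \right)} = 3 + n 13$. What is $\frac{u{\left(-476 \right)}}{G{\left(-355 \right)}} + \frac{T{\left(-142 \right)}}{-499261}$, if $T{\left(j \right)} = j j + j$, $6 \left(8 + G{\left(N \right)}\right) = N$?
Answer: $\frac{18519506844}{201202183} \approx 92.044$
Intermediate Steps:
$G{\left(N \right)} = -8 + \frac{N}{6}$
$u{\left(n \right)} = 3 + 13 n$
$T{\left(j \right)} = j + j^{2}$ ($T{\left(j \right)} = j^{2} + j = j + j^{2}$)
$\frac{u{\left(-476 \right)}}{G{\left(-355 \right)}} + \frac{T{\left(-142 \right)}}{-499261} = \frac{3 + 13 \left(-476\right)}{-8 + \frac{1}{6} \left(-355\right)} + \frac{\left(-142\right) \left(1 - 142\right)}{-499261} = \frac{3 - 6188}{-8 - \frac{355}{6}} + \left(-142\right) \left(-141\right) \left(- \frac{1}{499261}\right) = - \frac{6185}{- \frac{403}{6}} + 20022 \left(- \frac{1}{499261}\right) = \left(-6185\right) \left(- \frac{6}{403}\right) - \frac{20022}{499261} = \frac{37110}{403} - \frac{20022}{499261} = \frac{18519506844}{201202183}$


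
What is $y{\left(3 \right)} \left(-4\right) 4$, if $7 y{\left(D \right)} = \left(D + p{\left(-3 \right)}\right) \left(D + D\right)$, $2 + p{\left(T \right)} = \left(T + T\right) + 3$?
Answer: $\frac{192}{7} \approx 27.429$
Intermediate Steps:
$p{\left(T \right)} = 1 + 2 T$ ($p{\left(T \right)} = -2 + \left(\left(T + T\right) + 3\right) = -2 + \left(2 T + 3\right) = -2 + \left(3 + 2 T\right) = 1 + 2 T$)
$y{\left(D \right)} = \frac{2 D \left(-5 + D\right)}{7}$ ($y{\left(D \right)} = \frac{\left(D + \left(1 + 2 \left(-3\right)\right)\right) \left(D + D\right)}{7} = \frac{\left(D + \left(1 - 6\right)\right) 2 D}{7} = \frac{\left(D - 5\right) 2 D}{7} = \frac{\left(-5 + D\right) 2 D}{7} = \frac{2 D \left(-5 + D\right)}{7}$)
$y{\left(3 \right)} \left(-4\right) 4 = \frac{2}{7} \cdot 3 \left(-5 + 3\right) \left(-4\right) 4 = \frac{2}{7} \cdot 3 \left(-2\right) \left(-4\right) 4 = \left(- \frac{12}{7}\right) \left(-4\right) 4 = \frac{48}{7} \cdot 4 = \frac{192}{7}$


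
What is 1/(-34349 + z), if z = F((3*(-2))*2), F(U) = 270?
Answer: -1/34079 ≈ -2.9344e-5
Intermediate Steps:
z = 270
1/(-34349 + z) = 1/(-34349 + 270) = 1/(-34079) = -1/34079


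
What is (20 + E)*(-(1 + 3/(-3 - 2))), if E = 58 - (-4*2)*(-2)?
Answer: -124/5 ≈ -24.800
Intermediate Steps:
E = 42 (E = 58 - (-8)*(-2) = 58 - 1*16 = 58 - 16 = 42)
(20 + E)*(-(1 + 3/(-3 - 2))) = (20 + 42)*(-(1 + 3/(-3 - 2))) = 62*(-(1 + 3/(-5))) = 62*(-(1 + 3*(-1/5))) = 62*(-(1 - 3/5)) = 62*(-1*2/5) = 62*(-2/5) = -124/5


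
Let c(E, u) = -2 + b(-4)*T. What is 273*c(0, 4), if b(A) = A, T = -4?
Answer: 3822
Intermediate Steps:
c(E, u) = 14 (c(E, u) = -2 - 4*(-4) = -2 + 16 = 14)
273*c(0, 4) = 273*14 = 3822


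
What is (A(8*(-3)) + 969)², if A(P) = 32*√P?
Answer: 914385 + 124032*I*√6 ≈ 9.1439e+5 + 3.0382e+5*I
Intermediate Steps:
(A(8*(-3)) + 969)² = (32*√(8*(-3)) + 969)² = (32*√(-24) + 969)² = (32*(2*I*√6) + 969)² = (64*I*√6 + 969)² = (969 + 64*I*√6)²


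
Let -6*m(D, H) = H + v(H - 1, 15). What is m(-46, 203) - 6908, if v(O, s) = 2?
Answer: -41653/6 ≈ -6942.2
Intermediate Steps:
m(D, H) = -⅓ - H/6 (m(D, H) = -(H + 2)/6 = -(2 + H)/6 = -⅓ - H/6)
m(-46, 203) - 6908 = (-⅓ - ⅙*203) - 6908 = (-⅓ - 203/6) - 6908 = -205/6 - 6908 = -41653/6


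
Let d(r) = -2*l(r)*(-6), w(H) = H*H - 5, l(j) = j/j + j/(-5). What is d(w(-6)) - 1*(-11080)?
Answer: 55088/5 ≈ 11018.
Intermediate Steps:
l(j) = 1 - j/5 (l(j) = 1 + j*(-⅕) = 1 - j/5)
w(H) = -5 + H² (w(H) = H² - 5 = -5 + H²)
d(r) = 12 - 12*r/5 (d(r) = -2*(1 - r/5)*(-6) = (-2 + 2*r/5)*(-6) = 12 - 12*r/5)
d(w(-6)) - 1*(-11080) = (12 - 12*(-5 + (-6)²)/5) - 1*(-11080) = (12 - 12*(-5 + 36)/5) + 11080 = (12 - 12/5*31) + 11080 = (12 - 372/5) + 11080 = -312/5 + 11080 = 55088/5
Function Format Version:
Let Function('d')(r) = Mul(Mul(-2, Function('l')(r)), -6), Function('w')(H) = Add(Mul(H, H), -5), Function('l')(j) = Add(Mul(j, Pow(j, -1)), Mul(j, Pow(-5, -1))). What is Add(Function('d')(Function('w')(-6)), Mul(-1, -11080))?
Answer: Rational(55088, 5) ≈ 11018.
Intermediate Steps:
Function('l')(j) = Add(1, Mul(Rational(-1, 5), j)) (Function('l')(j) = Add(1, Mul(j, Rational(-1, 5))) = Add(1, Mul(Rational(-1, 5), j)))
Function('w')(H) = Add(-5, Pow(H, 2)) (Function('w')(H) = Add(Pow(H, 2), -5) = Add(-5, Pow(H, 2)))
Function('d')(r) = Add(12, Mul(Rational(-12, 5), r)) (Function('d')(r) = Mul(Mul(-2, Add(1, Mul(Rational(-1, 5), r))), -6) = Mul(Add(-2, Mul(Rational(2, 5), r)), -6) = Add(12, Mul(Rational(-12, 5), r)))
Add(Function('d')(Function('w')(-6)), Mul(-1, -11080)) = Add(Add(12, Mul(Rational(-12, 5), Add(-5, Pow(-6, 2)))), Mul(-1, -11080)) = Add(Add(12, Mul(Rational(-12, 5), Add(-5, 36))), 11080) = Add(Add(12, Mul(Rational(-12, 5), 31)), 11080) = Add(Add(12, Rational(-372, 5)), 11080) = Add(Rational(-312, 5), 11080) = Rational(55088, 5)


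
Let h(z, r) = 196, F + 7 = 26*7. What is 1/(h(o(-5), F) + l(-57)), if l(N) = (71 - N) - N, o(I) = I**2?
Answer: 1/381 ≈ 0.0026247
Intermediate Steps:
F = 175 (F = -7 + 26*7 = -7 + 182 = 175)
l(N) = 71 - 2*N
1/(h(o(-5), F) + l(-57)) = 1/(196 + (71 - 2*(-57))) = 1/(196 + (71 + 114)) = 1/(196 + 185) = 1/381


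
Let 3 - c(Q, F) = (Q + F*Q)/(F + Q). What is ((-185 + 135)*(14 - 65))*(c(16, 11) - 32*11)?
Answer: -2724250/3 ≈ -9.0808e+5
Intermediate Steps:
c(Q, F) = 3 - (Q + F*Q)/(F + Q)
((-185 + 135)*(14 - 65))*(c(16, 11) - 32*11) = ((-185 + 135)*(14 - 65))*((2*16 + 3*11 - 1*11*16)/(11 + 16) - 32*11) = (-50*(-51))*((32 + 33 - 176)/27 - 352) = 2550*((1/27)*(-111) - 352) = 2550*(-37/9 - 352) = 2550*(-3205/9) = -2724250/3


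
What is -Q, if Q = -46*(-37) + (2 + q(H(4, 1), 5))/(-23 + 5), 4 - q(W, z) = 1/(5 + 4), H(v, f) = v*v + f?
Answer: -275671/162 ≈ -1701.7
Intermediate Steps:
H(v, f) = f + v² (H(v, f) = v² + f = f + v²)
q(W, z) = 35/9 (q(W, z) = 4 - 1/(5 + 4) = 4 - 1/9 = 4 - 1*⅑ = 4 - ⅑ = 35/9)
Q = 275671/162 (Q = -46*(-37) + (2 + 35/9)/(-23 + 5) = 1702 + (53/9)/(-18) = 1702 + (53/9)*(-1/18) = 1702 - 53/162 = 275671/162 ≈ 1701.7)
-Q = -1*275671/162 = -275671/162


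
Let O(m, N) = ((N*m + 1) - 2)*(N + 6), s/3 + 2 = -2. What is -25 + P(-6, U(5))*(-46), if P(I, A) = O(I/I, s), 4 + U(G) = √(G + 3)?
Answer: -3613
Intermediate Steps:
s = -12 (s = -6 + 3*(-2) = -6 - 6 = -12)
O(m, N) = (-1 + N*m)*(6 + N) (O(m, N) = ((1 + N*m) - 2)*(6 + N) = (-1 + N*m)*(6 + N))
U(G) = -4 + √(3 + G) (U(G) = -4 + √(G + 3) = -4 + √(3 + G))
P(I, A) = 78 (P(I, A) = -6 - 1*(-12) + (I/I)*(-12)² + 6*(-12)*(I/I) = -6 + 12 + 1*144 + 6*(-12)*1 = -6 + 12 + 144 - 72 = 78)
-25 + P(-6, U(5))*(-46) = -25 + 78*(-46) = -25 - 3588 = -3613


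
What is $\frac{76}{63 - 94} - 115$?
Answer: $- \frac{3641}{31} \approx -117.45$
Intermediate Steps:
$\frac{76}{63 - 94} - 115 = \frac{76}{-31} - 115 = 76 \left(- \frac{1}{31}\right) - 115 = - \frac{76}{31} - 115 = - \frac{3641}{31}$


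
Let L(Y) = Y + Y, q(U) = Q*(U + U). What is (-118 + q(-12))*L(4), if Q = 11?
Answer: -3056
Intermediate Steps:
q(U) = 22*U (q(U) = 11*(U + U) = 11*(2*U) = 22*U)
L(Y) = 2*Y
(-118 + q(-12))*L(4) = (-118 + 22*(-12))*(2*4) = (-118 - 264)*8 = -382*8 = -3056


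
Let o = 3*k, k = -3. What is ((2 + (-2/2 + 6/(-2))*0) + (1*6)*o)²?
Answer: 2704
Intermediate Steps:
o = -9 (o = 3*(-3) = -9)
((2 + (-2/2 + 6/(-2))*0) + (1*6)*o)² = ((2 + (-2/2 + 6/(-2))*0) + (1*6)*(-9))² = ((2 + (-2*½ + 6*(-½))*0) + 6*(-9))² = ((2 + (-1 - 3)*0) - 54)² = ((2 - 4*0) - 54)² = ((2 + 0) - 54)² = (2 - 54)² = (-52)² = 2704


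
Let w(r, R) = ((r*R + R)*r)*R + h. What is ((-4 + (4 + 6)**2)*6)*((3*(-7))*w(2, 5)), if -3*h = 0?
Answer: -1814400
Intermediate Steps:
h = 0 (h = -1/3*0 = 0)
w(r, R) = R*r*(R + R*r) (w(r, R) = ((r*R + R)*r)*R + 0 = ((R*r + R)*r)*R + 0 = ((R + R*r)*r)*R + 0 = (r*(R + R*r))*R + 0 = R*r*(R + R*r) + 0 = R*r*(R + R*r))
((-4 + (4 + 6)**2)*6)*((3*(-7))*w(2, 5)) = ((-4 + (4 + 6)**2)*6)*((3*(-7))*(2*5**2*(1 + 2))) = ((-4 + 10**2)*6)*(-42*25*3) = ((-4 + 100)*6)*(-21*150) = (96*6)*(-3150) = 576*(-3150) = -1814400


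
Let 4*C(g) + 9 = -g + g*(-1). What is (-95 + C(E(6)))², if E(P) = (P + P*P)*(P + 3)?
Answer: 1311025/16 ≈ 81939.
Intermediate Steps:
E(P) = (3 + P)*(P + P²) (E(P) = (P + P²)*(3 + P) = (3 + P)*(P + P²))
C(g) = -9/4 - g/2 (C(g) = -9/4 + (-g + g*(-1))/4 = -9/4 + (-g - g)/4 = -9/4 + (-2*g)/4 = -9/4 - g/2)
(-95 + C(E(6)))² = (-95 + (-9/4 - 3*(3 + 6² + 4*6)))² = (-95 + (-9/4 - 3*(3 + 36 + 24)))² = (-95 + (-9/4 - 3*63))² = (-95 + (-9/4 - ½*378))² = (-95 + (-9/4 - 189))² = (-95 - 765/4)² = (-1145/4)² = 1311025/16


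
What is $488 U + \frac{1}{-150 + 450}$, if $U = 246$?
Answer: $\frac{36014401}{300} \approx 1.2005 \cdot 10^{5}$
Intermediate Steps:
$488 U + \frac{1}{-150 + 450} = 488 \cdot 246 + \frac{1}{-150 + 450} = 120048 + \frac{1}{300} = \frac{36014401}{300}$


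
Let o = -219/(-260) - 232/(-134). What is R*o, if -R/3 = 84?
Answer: -2824479/4355 ≈ -648.56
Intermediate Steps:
R = -252 (R = -3*84 = -252)
o = 44833/17420 (o = -219*(-1/260) - 232*(-1/134) = 219/260 + 116/67 = 44833/17420 ≈ 2.5737)
R*o = -252*44833/17420 = -2824479/4355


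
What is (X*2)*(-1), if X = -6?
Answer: 12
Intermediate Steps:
(X*2)*(-1) = -6*2*(-1) = -12*(-1) = 12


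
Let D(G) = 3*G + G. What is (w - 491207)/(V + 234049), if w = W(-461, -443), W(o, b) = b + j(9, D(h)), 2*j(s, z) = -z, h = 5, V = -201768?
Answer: -491660/32281 ≈ -15.231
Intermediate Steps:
D(G) = 4*G
j(s, z) = -z/2 (j(s, z) = (-z)/2 = -z/2)
W(o, b) = -10 + b (W(o, b) = b - 2*5 = b - ½*20 = b - 10 = -10 + b)
w = -453 (w = -10 - 443 = -453)
(w - 491207)/(V + 234049) = (-453 - 491207)/(-201768 + 234049) = -491660/32281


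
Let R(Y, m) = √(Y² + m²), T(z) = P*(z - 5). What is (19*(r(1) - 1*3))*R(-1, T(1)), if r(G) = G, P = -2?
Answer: -38*√65 ≈ -306.37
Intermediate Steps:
T(z) = 10 - 2*z (T(z) = -2*(z - 5) = -2*(-5 + z) = 10 - 2*z)
(19*(r(1) - 1*3))*R(-1, T(1)) = (19*(1 - 1*3))*√((-1)² + (10 - 2*1)²) = (19*(1 - 3))*√(1 + (10 - 2)²) = (19*(-2))*√(1 + 8²) = -38*√(1 + 64) = -38*√65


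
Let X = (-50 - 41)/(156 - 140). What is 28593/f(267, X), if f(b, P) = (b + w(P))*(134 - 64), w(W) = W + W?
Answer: 114372/71575 ≈ 1.5979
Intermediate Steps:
w(W) = 2*W
X = -91/16 ≈ -5.6875
f(b, P) = 70*b + 140*P (f(b, P) = (b + 2*P)*(134 - 64) = (b + 2*P)*70 = 70*b + 140*P)
28593/f(267, X) = 28593/(70*267 + 140*(-91/16)) = 28593/(18690 - 3185/4) = 28593/(71575/4) = 28593*(4/71575) = 114372/71575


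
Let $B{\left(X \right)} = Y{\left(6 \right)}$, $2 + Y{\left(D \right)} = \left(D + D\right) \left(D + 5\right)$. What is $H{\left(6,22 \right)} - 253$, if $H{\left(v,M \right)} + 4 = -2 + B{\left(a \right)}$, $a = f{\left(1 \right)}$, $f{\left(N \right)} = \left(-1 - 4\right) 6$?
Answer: $-129$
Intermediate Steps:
$f{\left(N \right)} = -30$ ($f{\left(N \right)} = \left(-5\right) 6 = -30$)
$a = -30$
$Y{\left(D \right)} = -2 + 2 D \left(5 + D\right)$ ($Y{\left(D \right)} = -2 + \left(D + D\right) \left(D + 5\right) = -2 + 2 D \left(5 + D\right)$)
$B{\left(X \right)} = 130$ ($B{\left(X \right)} = -2 + 2 \cdot 6^{2} + 10 \cdot 6 = -2 + 2 \cdot 36 + 60 = -2 + 72 + 60 = 130$)
$H{\left(v,M \right)} = 124$ ($H{\left(v,M \right)} = -4 + \left(-2 + 130\right) = -4 + 128 = 124$)
$H{\left(6,22 \right)} - 253 = 124 - 253 = -129$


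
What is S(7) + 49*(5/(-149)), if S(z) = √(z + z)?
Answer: -245/149 + √14 ≈ 2.0974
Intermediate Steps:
S(z) = √2*√z (S(z) = √(2*z) = √2*√z)
S(7) + 49*(5/(-149)) = √2*√7 + 49*(5/(-149)) = √14 + 49*(5*(-1/149)) = √14 + 49*(-5/149) = √14 - 245/149 = -245/149 + √14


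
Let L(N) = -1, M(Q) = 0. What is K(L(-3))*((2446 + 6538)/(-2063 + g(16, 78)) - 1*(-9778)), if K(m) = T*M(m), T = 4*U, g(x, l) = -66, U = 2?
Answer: 0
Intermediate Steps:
T = 8 (T = 4*2 = 8)
K(m) = 0 (K(m) = 8*0 = 0)
K(L(-3))*((2446 + 6538)/(-2063 + g(16, 78)) - 1*(-9778)) = 0*((2446 + 6538)/(-2063 - 66) - 1*(-9778)) = 0*(8984/(-2129) + 9778) = 0*(8984*(-1/2129) + 9778) = 0*(-8984/2129 + 9778) = 0*(20808378/2129) = 0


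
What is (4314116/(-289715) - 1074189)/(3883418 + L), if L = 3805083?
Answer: -311212980251/2227474067215 ≈ -0.13972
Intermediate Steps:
(4314116/(-289715) - 1074189)/(3883418 + L) = (4314116/(-289715) - 1074189)/(3883418 + 3805083) = (4314116*(-1/289715) - 1074189)/7688501 = (-4314116/289715 - 1074189)*(1/7688501) = -311212980251/289715*1/7688501 = -311212980251/2227474067215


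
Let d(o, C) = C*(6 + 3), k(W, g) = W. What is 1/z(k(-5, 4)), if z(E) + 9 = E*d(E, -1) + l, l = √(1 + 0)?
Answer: 1/37 ≈ 0.027027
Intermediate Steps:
l = 1 (l = √1 = 1)
d(o, C) = 9*C (d(o, C) = C*9 = 9*C)
z(E) = -8 - 9*E (z(E) = -9 + (E*(9*(-1)) + 1) = -9 + (E*(-9) + 1) = -9 + (-9*E + 1) = -9 + (1 - 9*E) = -8 - 9*E)
1/z(k(-5, 4)) = 1/(-8 - 9*(-5)) = 1/(-8 + 45) = 1/37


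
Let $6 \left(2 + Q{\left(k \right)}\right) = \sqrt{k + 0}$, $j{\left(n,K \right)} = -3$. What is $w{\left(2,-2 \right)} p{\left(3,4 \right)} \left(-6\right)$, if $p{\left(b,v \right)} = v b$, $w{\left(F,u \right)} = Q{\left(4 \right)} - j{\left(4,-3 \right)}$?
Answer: $-96$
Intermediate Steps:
$Q{\left(k \right)} = -2 + \frac{\sqrt{k}}{6}$ ($Q{\left(k \right)} = -2 + \frac{\sqrt{k + 0}}{6} = -2 + \frac{\sqrt{k}}{6}$)
$w{\left(F,u \right)} = \frac{4}{3}$ ($w{\left(F,u \right)} = \left(-2 + \frac{\sqrt{4}}{6}\right) - -3 = \left(-2 + \frac{1}{6} \cdot 2\right) + 3 = \left(-2 + \frac{1}{3}\right) + 3 = - \frac{5}{3} + 3 = \frac{4}{3}$)
$p{\left(b,v \right)} = b v$
$w{\left(2,-2 \right)} p{\left(3,4 \right)} \left(-6\right) = \frac{4 \cdot 3 \cdot 4}{3} \left(-6\right) = \frac{4}{3} \cdot 12 \left(-6\right) = 16 \left(-6\right) = -96$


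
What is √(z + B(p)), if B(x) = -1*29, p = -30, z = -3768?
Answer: I*√3797 ≈ 61.62*I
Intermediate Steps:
B(x) = -29
√(z + B(p)) = √(-3768 - 29) = √(-3797) = I*√3797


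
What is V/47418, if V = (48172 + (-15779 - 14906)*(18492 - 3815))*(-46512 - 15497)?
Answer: 9307872788719/15806 ≈ 5.8888e+8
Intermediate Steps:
V = 27923618366157 (V = (48172 - 30685*14677)*(-62009) = (48172 - 450363745)*(-62009) = -450315573*(-62009) = 27923618366157)
V/47418 = 27923618366157/47418 = 27923618366157*(1/47418) = 9307872788719/15806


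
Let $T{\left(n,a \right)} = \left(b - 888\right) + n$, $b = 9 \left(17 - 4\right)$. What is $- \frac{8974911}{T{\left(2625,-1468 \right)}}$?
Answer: $- \frac{2991637}{618} \approx -4840.8$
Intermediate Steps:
$b = 117$ ($b = 9 \cdot 13 = 117$)
$T{\left(n,a \right)} = -771 + n$ ($T{\left(n,a \right)} = \left(117 - 888\right) + n = -771 + n$)
$- \frac{8974911}{T{\left(2625,-1468 \right)}} = - \frac{8974911}{-771 + 2625} = - \frac{8974911}{1854} = \left(-8974911\right) \frac{1}{1854} = - \frac{2991637}{618}$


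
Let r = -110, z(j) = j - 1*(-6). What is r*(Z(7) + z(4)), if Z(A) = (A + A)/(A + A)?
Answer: -1210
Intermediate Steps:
Z(A) = 1 (Z(A) = (2*A)/((2*A)) = (2*A)*(1/(2*A)) = 1)
z(j) = 6 + j (z(j) = j + 6 = 6 + j)
r*(Z(7) + z(4)) = -110*(1 + (6 + 4)) = -110*(1 + 10) = -110*11 = -1210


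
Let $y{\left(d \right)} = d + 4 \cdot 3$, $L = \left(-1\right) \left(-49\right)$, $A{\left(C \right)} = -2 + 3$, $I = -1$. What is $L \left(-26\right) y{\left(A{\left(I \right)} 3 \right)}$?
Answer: $-19110$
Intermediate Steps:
$A{\left(C \right)} = 1$
$L = 49$
$y{\left(d \right)} = 12 + d$ ($y{\left(d \right)} = d + 12 = 12 + d$)
$L \left(-26\right) y{\left(A{\left(I \right)} 3 \right)} = 49 \left(-26\right) \left(12 + 1 \cdot 3\right) = - 1274 \left(12 + 3\right) = \left(-1274\right) 15 = -19110$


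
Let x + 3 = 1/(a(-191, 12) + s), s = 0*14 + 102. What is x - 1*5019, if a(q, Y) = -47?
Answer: -276209/55 ≈ -5022.0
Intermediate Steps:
s = 102 (s = 0 + 102 = 102)
x = -164/55 (x = -3 + 1/(-47 + 102) = -3 + 1/55 = -164/55 ≈ -2.9818)
x - 1*5019 = -164/55 - 1*5019 = -164/55 - 5019 = -276209/55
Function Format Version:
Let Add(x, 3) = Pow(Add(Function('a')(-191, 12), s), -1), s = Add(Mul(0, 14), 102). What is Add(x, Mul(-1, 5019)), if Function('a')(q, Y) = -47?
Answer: Rational(-276209, 55) ≈ -5022.0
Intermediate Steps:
s = 102 (s = Add(0, 102) = 102)
x = Rational(-164, 55) (x = Add(-3, Pow(Add(-47, 102), -1)) = Add(-3, Pow(55, -1)) = Add(-3, Rational(1, 55)) = Rational(-164, 55) ≈ -2.9818)
Add(x, Mul(-1, 5019)) = Add(Rational(-164, 55), Mul(-1, 5019)) = Add(Rational(-164, 55), -5019) = Rational(-276209, 55)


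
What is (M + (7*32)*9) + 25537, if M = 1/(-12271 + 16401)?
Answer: 113793891/4130 ≈ 27553.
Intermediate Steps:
M = 1/4130 ≈ 0.00024213
(M + (7*32)*9) + 25537 = (1/4130 + (7*32)*9) + 25537 = (1/4130 + 224*9) + 25537 = (1/4130 + 2016) + 25537 = 8326081/4130 + 25537 = 113793891/4130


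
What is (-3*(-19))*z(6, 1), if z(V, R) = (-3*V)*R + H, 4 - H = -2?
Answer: -684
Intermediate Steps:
H = 6 (H = 4 - 1*(-2) = 4 + 2 = 6)
z(V, R) = 6 - 3*R*V (z(V, R) = (-3*V)*R + 6 = -3*R*V + 6 = 6 - 3*R*V)
(-3*(-19))*z(6, 1) = (-3*(-19))*(6 - 3*1*6) = 57*(6 - 18) = 57*(-12) = -684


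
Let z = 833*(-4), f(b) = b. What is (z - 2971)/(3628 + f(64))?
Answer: -6303/3692 ≈ -1.7072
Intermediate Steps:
z = -3332
(z - 2971)/(3628 + f(64)) = (-3332 - 2971)/(3628 + 64) = -6303/3692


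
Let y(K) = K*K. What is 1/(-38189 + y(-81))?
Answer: -1/31628 ≈ -3.1618e-5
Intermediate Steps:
y(K) = K²
1/(-38189 + y(-81)) = 1/(-38189 + (-81)²) = 1/(-38189 + 6561) = 1/(-31628) = -1/31628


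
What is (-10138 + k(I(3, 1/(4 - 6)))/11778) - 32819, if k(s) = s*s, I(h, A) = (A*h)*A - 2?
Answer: -8095160711/188448 ≈ -42957.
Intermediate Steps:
I(h, A) = -2 + h*A² (I(h, A) = h*A² - 2 = -2 + h*A²)
k(s) = s²
(-10138 + k(I(3, 1/(4 - 6)))/11778) - 32819 = (-10138 + (-2 + 3*(1/(4 - 6))²)²/11778) - 32819 = (-10138 + (-2 + 3*(1/(-2))²)²*(1/11778)) - 32819 = (-10138 + (-2 + 3*(-½)²)²*(1/11778)) - 32819 = (-10138 + (-2 + 3*(¼))²*(1/11778)) - 32819 = (-10138 + (-2 + ¾)²*(1/11778)) - 32819 = (-10138 + (-5/4)²*(1/11778)) - 32819 = (-10138 + (25/16)*(1/11778)) - 32819 = (-10138 + 25/188448) - 32819 = -1910485799/188448 - 32819 = -8095160711/188448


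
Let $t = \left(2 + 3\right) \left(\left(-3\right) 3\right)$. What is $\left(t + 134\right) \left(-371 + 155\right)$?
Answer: $-19224$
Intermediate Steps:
$t = -45$ ($t = 5 \left(-9\right) = -45$)
$\left(t + 134\right) \left(-371 + 155\right) = \left(-45 + 134\right) \left(-371 + 155\right) = 89 \left(-216\right) = -19224$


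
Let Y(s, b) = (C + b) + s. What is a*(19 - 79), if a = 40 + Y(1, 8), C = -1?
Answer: -2880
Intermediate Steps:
Y(s, b) = -1 + b + s (Y(s, b) = (-1 + b) + s = -1 + b + s)
a = 48 (a = 40 + (-1 + 8 + 1) = 40 + 8 = 48)
a*(19 - 79) = 48*(19 - 79) = 48*(-60) = -2880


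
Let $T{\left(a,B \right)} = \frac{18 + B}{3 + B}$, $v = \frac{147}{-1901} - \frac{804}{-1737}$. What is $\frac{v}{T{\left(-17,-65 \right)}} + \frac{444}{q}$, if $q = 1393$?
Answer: $\frac{59618813302}{72062554809} \approx 0.82732$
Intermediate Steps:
$v = \frac{424355}{1100679}$ ($v = 147 \left(- \frac{1}{1901}\right) - - \frac{268}{579} = - \frac{147}{1901} + \frac{268}{579} = \frac{424355}{1100679} \approx 0.38554$)
$T{\left(a,B \right)} = \frac{18 + B}{3 + B}$
$\frac{v}{T{\left(-17,-65 \right)}} + \frac{444}{q} = \frac{424355}{1100679 \frac{18 - 65}{3 - 65}} + \frac{444}{1393} = \frac{424355}{1100679 \frac{1}{-62} \left(-47\right)} + 444 \cdot \frac{1}{1393} = \frac{424355}{1100679 \left(\left(- \frac{1}{62}\right) \left(-47\right)\right)} + \frac{444}{1393} = \frac{424355}{1100679 \cdot \frac{47}{62}} + \frac{444}{1393} = \frac{424355}{1100679} \cdot \frac{62}{47} + \frac{444}{1393} = \frac{26310010}{51731913} + \frac{444}{1393} = \frac{59618813302}{72062554809}$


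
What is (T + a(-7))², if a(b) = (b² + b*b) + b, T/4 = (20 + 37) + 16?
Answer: 146689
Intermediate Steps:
T = 292 (T = 4*((20 + 37) + 16) = 4*(57 + 16) = 4*73 = 292)
a(b) = b + 2*b² (a(b) = (b² + b²) + b = 2*b² + b = b + 2*b²)
(T + a(-7))² = (292 - 7*(1 + 2*(-7)))² = (292 - 7*(1 - 14))² = (292 - 7*(-13))² = (292 + 91)² = 383² = 146689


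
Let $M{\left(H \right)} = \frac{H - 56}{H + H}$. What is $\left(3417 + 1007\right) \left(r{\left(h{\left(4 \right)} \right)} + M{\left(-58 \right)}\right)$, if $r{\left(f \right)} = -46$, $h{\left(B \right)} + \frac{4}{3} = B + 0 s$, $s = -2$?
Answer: $- \frac{5775532}{29} \approx -1.9916 \cdot 10^{5}$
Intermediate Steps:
$h{\left(B \right)} = - \frac{4}{3} + B$ ($h{\left(B \right)} = - \frac{4}{3} + \left(B + 0 \left(-2\right)\right) = - \frac{4}{3} + \left(B + 0\right) = - \frac{4}{3} + B$)
$M{\left(H \right)} = \frac{-56 + H}{2 H}$
$\left(3417 + 1007\right) \left(r{\left(h{\left(4 \right)} \right)} + M{\left(-58 \right)}\right) = \left(3417 + 1007\right) \left(-46 + \frac{-56 - 58}{2 \left(-58\right)}\right) = 4424 \left(-46 + \frac{1}{2} \left(- \frac{1}{58}\right) \left(-114\right)\right) = 4424 \left(-46 + \frac{57}{58}\right) = 4424 \left(- \frac{2611}{58}\right) = - \frac{5775532}{29}$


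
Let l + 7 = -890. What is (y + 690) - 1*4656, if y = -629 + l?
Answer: -5492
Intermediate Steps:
l = -897 (l = -7 - 890 = -897)
y = -1526 (y = -629 - 897 = -1526)
(y + 690) - 1*4656 = (-1526 + 690) - 1*4656 = -836 - 4656 = -5492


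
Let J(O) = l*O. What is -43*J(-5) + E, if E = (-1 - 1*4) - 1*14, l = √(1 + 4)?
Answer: -19 + 215*√5 ≈ 461.75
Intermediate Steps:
l = √5 ≈ 2.2361
E = -19 (E = (-1 - 4) - 14 = -5 - 14 = -19)
J(O) = O*√5 (J(O) = √5*O = O*√5)
-43*J(-5) + E = -(-215)*√5 - 19 = 215*√5 - 19 = -19 + 215*√5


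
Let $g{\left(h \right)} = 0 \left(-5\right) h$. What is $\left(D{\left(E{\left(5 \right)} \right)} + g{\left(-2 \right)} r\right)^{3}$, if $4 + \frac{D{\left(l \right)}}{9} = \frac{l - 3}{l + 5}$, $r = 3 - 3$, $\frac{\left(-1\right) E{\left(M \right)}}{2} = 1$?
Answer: $-132651$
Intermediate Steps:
$g{\left(h \right)} = 0$ ($g{\left(h \right)} = 0 h = 0$)
$E{\left(M \right)} = -2$ ($E{\left(M \right)} = \left(-2\right) 1 = -2$)
$r = 0$ ($r = 3 - 3 = 0$)
$D{\left(l \right)} = -36 + \frac{9 \left(-3 + l\right)}{5 + l}$ ($D{\left(l \right)} = -36 + 9 \frac{l - 3}{l + 5} = -36 + 9 \frac{-3 + l}{5 + l} = -36 + \frac{9 \left(-3 + l\right)}{5 + l}$)
$\left(D{\left(E{\left(5 \right)} \right)} + g{\left(-2 \right)} r\right)^{3} = \left(\frac{9 \left(-23 - -6\right)}{5 - 2} + 0 \cdot 0\right)^{3} = \left(\frac{9 \left(-23 + 6\right)}{3} + 0\right)^{3} = \left(9 \cdot \frac{1}{3} \left(-17\right) + 0\right)^{3} = \left(-51 + 0\right)^{3} = \left(-51\right)^{3} = -132651$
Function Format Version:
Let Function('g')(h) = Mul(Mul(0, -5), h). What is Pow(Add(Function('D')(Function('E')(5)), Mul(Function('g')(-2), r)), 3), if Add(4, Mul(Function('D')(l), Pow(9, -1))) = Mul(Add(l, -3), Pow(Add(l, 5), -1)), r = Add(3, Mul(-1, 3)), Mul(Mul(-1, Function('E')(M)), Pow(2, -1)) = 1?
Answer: -132651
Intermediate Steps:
Function('g')(h) = 0 (Function('g')(h) = Mul(0, h) = 0)
Function('E')(M) = -2 (Function('E')(M) = Mul(-2, 1) = -2)
r = 0 (r = Add(3, -3) = 0)
Function('D')(l) = Add(-36, Mul(9, Pow(Add(5, l), -1), Add(-3, l))) (Function('D')(l) = Add(-36, Mul(9, Mul(Add(l, -3), Pow(Add(l, 5), -1)))) = Add(-36, Mul(9, Mul(Add(-3, l), Pow(Add(5, l), -1)))) = Add(-36, Mul(9, Mul(Pow(Add(5, l), -1), Add(-3, l)))) = Add(-36, Mul(9, Pow(Add(5, l), -1), Add(-3, l))))
Pow(Add(Function('D')(Function('E')(5)), Mul(Function('g')(-2), r)), 3) = Pow(Add(Mul(9, Pow(Add(5, -2), -1), Add(-23, Mul(-3, -2))), Mul(0, 0)), 3) = Pow(Add(Mul(9, Pow(3, -1), Add(-23, 6)), 0), 3) = Pow(Add(Mul(9, Rational(1, 3), -17), 0), 3) = Pow(Add(-51, 0), 3) = Pow(-51, 3) = -132651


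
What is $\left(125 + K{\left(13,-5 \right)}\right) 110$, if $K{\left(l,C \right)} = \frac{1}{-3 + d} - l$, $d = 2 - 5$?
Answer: $\frac{36905}{3} \approx 12302.0$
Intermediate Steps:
$d = -3$ ($d = 2 - 5 = -3$)
$K{\left(l,C \right)} = - \frac{1}{6} - l$ ($K{\left(l,C \right)} = \frac{1}{-3 - 3} - l = \frac{1}{-6} - l = - \frac{1}{6} - l$)
$\left(125 + K{\left(13,-5 \right)}\right) 110 = \left(125 - \frac{79}{6}\right) 110 = \frac{671}{6} \cdot 110 = \frac{36905}{3}$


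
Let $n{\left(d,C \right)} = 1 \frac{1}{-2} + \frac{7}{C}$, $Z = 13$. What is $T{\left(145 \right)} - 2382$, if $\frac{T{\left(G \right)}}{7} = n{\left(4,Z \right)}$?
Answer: $- \frac{61925}{26} \approx -2381.7$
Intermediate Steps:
$n{\left(d,C \right)} = - \frac{1}{2} + \frac{7}{C}$ ($n{\left(d,C \right)} = 1 \left(- \frac{1}{2}\right) + \frac{7}{C} = - \frac{1}{2} + \frac{7}{C}$)
$T{\left(G \right)} = \frac{7}{26}$ ($T{\left(G \right)} = 7 \frac{14 - 13}{2 \cdot 13} = 7 \cdot \frac{1}{2} \cdot \frac{1}{13} \left(14 - 13\right) = 7 \cdot \frac{1}{2} \cdot \frac{1}{13} \cdot 1 = 7 \cdot \frac{1}{26} = \frac{7}{26}$)
$T{\left(145 \right)} - 2382 = \frac{7}{26} - 2382 = - \frac{61925}{26}$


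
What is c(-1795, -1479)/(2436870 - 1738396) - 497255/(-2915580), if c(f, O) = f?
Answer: 34208622277/203645682492 ≈ 0.16798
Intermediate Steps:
c(-1795, -1479)/(2436870 - 1738396) - 497255/(-2915580) = -1795/(2436870 - 1738396) - 497255/(-2915580) = -1795/698474 - 497255*(-1/2915580) = -1795*1/698474 + 99451/583116 = -1795/698474 + 99451/583116 = 34208622277/203645682492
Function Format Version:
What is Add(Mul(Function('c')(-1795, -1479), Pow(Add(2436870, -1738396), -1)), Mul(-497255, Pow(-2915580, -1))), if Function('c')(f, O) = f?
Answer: Rational(34208622277, 203645682492) ≈ 0.16798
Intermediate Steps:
Add(Mul(Function('c')(-1795, -1479), Pow(Add(2436870, -1738396), -1)), Mul(-497255, Pow(-2915580, -1))) = Add(Mul(-1795, Pow(Add(2436870, -1738396), -1)), Mul(-497255, Pow(-2915580, -1))) = Add(Mul(-1795, Pow(698474, -1)), Mul(-497255, Rational(-1, 2915580))) = Add(Mul(-1795, Rational(1, 698474)), Rational(99451, 583116)) = Add(Rational(-1795, 698474), Rational(99451, 583116)) = Rational(34208622277, 203645682492)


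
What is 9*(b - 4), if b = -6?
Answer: -90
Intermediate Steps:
9*(b - 4) = 9*(-6 - 4) = 9*(-10) = -90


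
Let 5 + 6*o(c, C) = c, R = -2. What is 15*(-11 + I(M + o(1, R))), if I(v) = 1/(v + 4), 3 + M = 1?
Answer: -615/4 ≈ -153.75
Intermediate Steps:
o(c, C) = -⅚ + c/6
M = -2 (M = -3 + 1 = -2)
I(v) = 1/(4 + v)
15*(-11 + I(M + o(1, R))) = 15*(-11 + 1/(4 + (-2 + (-⅚ + (⅙)*1)))) = 15*(-11 + 1/(4 + (-2 + (-⅚ + ⅙)))) = 15*(-11 + 1/(4 + (-2 - ⅔))) = 15*(-11 + 1/(4 - 8/3)) = 15*(-11 + 1/(4/3)) = 15*(-11 + ¾) = 15*(-41/4) = -615/4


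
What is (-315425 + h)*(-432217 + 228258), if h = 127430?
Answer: 38343272205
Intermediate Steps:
(-315425 + h)*(-432217 + 228258) = (-315425 + 127430)*(-432217 + 228258) = -187995*(-203959) = 38343272205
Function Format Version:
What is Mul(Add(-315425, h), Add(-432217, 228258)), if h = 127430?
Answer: 38343272205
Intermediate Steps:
Mul(Add(-315425, h), Add(-432217, 228258)) = Mul(Add(-315425, 127430), Add(-432217, 228258)) = Mul(-187995, -203959) = 38343272205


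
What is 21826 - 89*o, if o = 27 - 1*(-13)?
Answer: 18266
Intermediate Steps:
o = 40 (o = 27 + 13 = 40)
21826 - 89*o = 21826 - 89*40 = 21826 - 3560 = 18266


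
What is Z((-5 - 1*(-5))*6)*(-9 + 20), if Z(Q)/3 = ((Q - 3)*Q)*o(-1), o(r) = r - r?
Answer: 0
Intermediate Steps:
o(r) = 0
Z(Q) = 0 (Z(Q) = 3*(((Q - 3)*Q)*0) = 3*(((-3 + Q)*Q)*0) = 3*((Q*(-3 + Q))*0) = 3*0 = 0)
Z((-5 - 1*(-5))*6)*(-9 + 20) = 0*(-9 + 20) = 0*11 = 0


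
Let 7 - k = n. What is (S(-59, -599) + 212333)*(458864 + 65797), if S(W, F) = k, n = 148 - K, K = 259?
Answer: 111464754111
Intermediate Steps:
n = -111 (n = 148 - 1*259 = 148 - 259 = -111)
k = 118 (k = 7 - 1*(-111) = 7 + 111 = 118)
S(W, F) = 118
(S(-59, -599) + 212333)*(458864 + 65797) = (118 + 212333)*(458864 + 65797) = 212451*524661 = 111464754111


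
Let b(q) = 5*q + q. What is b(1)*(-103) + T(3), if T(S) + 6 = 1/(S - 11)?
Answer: -4993/8 ≈ -624.13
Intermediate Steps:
T(S) = -6 + 1/(-11 + S) (T(S) = -6 + 1/(S - 11) = -6 + 1/(-11 + S))
b(q) = 6*q
b(1)*(-103) + T(3) = (6*1)*(-103) + (67 - 6*3)/(-11 + 3) = 6*(-103) + (67 - 18)/(-8) = -618 - ⅛*49 = -618 - 49/8 = -4993/8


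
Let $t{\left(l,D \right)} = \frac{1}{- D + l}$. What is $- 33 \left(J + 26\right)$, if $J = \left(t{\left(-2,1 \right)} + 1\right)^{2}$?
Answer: $- \frac{2618}{3} \approx -872.67$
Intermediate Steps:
$t{\left(l,D \right)} = \frac{1}{l - D}$
$J = \frac{4}{9}$ ($J = \left(\frac{1}{-2 - 1} + 1\right)^{2} = \left(\frac{1}{-3} + 1\right)^{2} = \left(- \frac{1}{3} + 1\right)^{2} = \left(\frac{2}{3}\right)^{2} = \frac{4}{9} \approx 0.44444$)
$- 33 \left(J + 26\right) = - 33 \left(\frac{4}{9} + 26\right) = \left(-33\right) \frac{238}{9} = - \frac{2618}{3}$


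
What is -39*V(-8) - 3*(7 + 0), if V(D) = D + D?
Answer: 603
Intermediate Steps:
V(D) = 2*D
-39*V(-8) - 3*(7 + 0) = -78*(-8) - 3*(7 + 0) = -39*(-16) - 3*7 = 624 - 21 = 603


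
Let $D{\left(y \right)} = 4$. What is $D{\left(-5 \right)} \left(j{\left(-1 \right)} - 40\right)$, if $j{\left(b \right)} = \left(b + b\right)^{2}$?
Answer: $-144$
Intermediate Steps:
$j{\left(b \right)} = 4 b^{2}$ ($j{\left(b \right)} = \left(2 b\right)^{2} = 4 b^{2}$)
$D{\left(-5 \right)} \left(j{\left(-1 \right)} - 40\right) = 4 \left(4 \left(-1\right)^{2} - 40\right) = 4 \left(4 \cdot 1 - 40\right) = 4 \left(4 - 40\right) = 4 \left(-36\right) = -144$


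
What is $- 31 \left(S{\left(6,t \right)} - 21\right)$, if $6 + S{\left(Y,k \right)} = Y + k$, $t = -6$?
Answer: $837$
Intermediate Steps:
$S{\left(Y,k \right)} = -6 + Y + k$ ($S{\left(Y,k \right)} = -6 + \left(Y + k\right) = -6 + Y + k$)
$- 31 \left(S{\left(6,t \right)} - 21\right) = - 31 \left(\left(-6 + 6 - 6\right) - 21\right) = - 31 \left(-6 - 21\right) = \left(-31\right) \left(-27\right) = 837$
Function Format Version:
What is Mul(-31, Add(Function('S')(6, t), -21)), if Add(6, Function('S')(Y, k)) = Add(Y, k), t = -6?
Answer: 837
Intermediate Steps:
Function('S')(Y, k) = Add(-6, Y, k) (Function('S')(Y, k) = Add(-6, Add(Y, k)) = Add(-6, Y, k))
Mul(-31, Add(Function('S')(6, t), -21)) = Mul(-31, Add(Add(-6, 6, -6), -21)) = Mul(-31, Add(-6, -21)) = Mul(-31, -27) = 837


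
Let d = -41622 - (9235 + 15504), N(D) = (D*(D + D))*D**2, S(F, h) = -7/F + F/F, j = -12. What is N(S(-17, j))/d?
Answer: -663552/5542537081 ≈ -0.00011972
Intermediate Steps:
S(F, h) = 1 - 7/F (S(F, h) = -7/F + 1 = 1 - 7/F)
N(D) = 2*D**4 (N(D) = (D*(2*D))*D**2 = (2*D**2)*D**2 = 2*D**4)
d = -66361 (d = -41622 - 1*24739 = -41622 - 24739 = -66361)
N(S(-17, j))/d = (2*((-7 - 17)/(-17))**4)/(-66361) = (2*(-1/17*(-24))**4)*(-1/66361) = (2*(24/17)**4)*(-1/66361) = (2*(331776/83521))*(-1/66361) = (663552/83521)*(-1/66361) = -663552/5542537081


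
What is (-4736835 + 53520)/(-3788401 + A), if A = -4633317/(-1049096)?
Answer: 4913247033240/3974391702179 ≈ 1.2362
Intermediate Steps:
A = 4633317/1049096 (A = -4633317*(-1/1049096) = 4633317/1049096 ≈ 4.4165)
(-4736835 + 53520)/(-3788401 + A) = (-4736835 + 53520)/(-3788401 + 4633317/1049096) = -4683315/(-3974391702179/1049096) = -4683315*(-1049096/3974391702179) = 4913247033240/3974391702179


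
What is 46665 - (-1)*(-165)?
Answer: 46500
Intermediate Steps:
46665 - (-1)*(-165) = 46665 - 1*165 = 46665 - 165 = 46500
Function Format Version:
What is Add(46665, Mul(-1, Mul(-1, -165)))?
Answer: 46500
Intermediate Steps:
Add(46665, Mul(-1, Mul(-1, -165))) = Add(46665, Mul(-1, 165)) = Add(46665, -165) = 46500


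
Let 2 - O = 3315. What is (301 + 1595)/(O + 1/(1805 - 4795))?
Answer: -1889680/3301957 ≈ -0.57229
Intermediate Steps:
O = -3313 (O = 2 - 1*3315 = 2 - 3315 = -3313)
(301 + 1595)/(O + 1/(1805 - 4795)) = (301 + 1595)/(-3313 + 1/(1805 - 4795)) = 1896/(-3313 + 1/(-2990)) = 1896/(-3313 - 1/2990) = 1896/(-9905871/2990) = 1896*(-2990/9905871) = -1889680/3301957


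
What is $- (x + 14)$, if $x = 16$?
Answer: $-30$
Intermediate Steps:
$- (x + 14) = - (16 + 14) = \left(-1\right) 30 = -30$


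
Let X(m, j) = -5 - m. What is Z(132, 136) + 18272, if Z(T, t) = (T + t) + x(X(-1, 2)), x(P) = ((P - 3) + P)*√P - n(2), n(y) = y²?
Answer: 18536 - 22*I ≈ 18536.0 - 22.0*I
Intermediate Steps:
x(P) = -4 + √P*(-3 + 2*P) (x(P) = ((P - 3) + P)*√P - 1*2² = ((-3 + P) + P)*√P - 1*4 = (-3 + 2*P)*√P - 4 = √P*(-3 + 2*P) - 4 = -4 + √P*(-3 + 2*P))
Z(T, t) = -4 + T + t - 22*I (Z(T, t) = (T + t) + (-4 - 3*√(-5 - 1*(-1)) + 2*(-5 - 1*(-1))^(3/2)) = (T + t) + (-4 - 3*√(-5 + 1) + 2*(-5 + 1)^(3/2)) = (T + t) + (-4 - 6*I + 2*(-4)^(3/2)) = (T + t) + (-4 - 6*I + 2*(-8*I)) = (T + t) + (-4 - 6*I - 16*I) = (T + t) + (-4 - 22*I) = -4 + T + t - 22*I)
Z(132, 136) + 18272 = (-4 + 132 + 136 - 22*I) + 18272 = (264 - 22*I) + 18272 = 18536 - 22*I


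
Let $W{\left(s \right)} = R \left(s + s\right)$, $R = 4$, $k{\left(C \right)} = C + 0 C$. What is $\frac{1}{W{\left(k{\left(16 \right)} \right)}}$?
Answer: $\frac{1}{128} \approx 0.0078125$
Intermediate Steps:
$k{\left(C \right)} = C$ ($k{\left(C \right)} = C + 0 = C$)
$W{\left(s \right)} = 8 s$ ($W{\left(s \right)} = 4 \left(s + s\right) = 4 \cdot 2 s = 8 s$)
$\frac{1}{W{\left(k{\left(16 \right)} \right)}} = \frac{1}{8 \cdot 16} = \frac{1}{128}$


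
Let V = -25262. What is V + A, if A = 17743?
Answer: -7519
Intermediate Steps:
V + A = -25262 + 17743 = -7519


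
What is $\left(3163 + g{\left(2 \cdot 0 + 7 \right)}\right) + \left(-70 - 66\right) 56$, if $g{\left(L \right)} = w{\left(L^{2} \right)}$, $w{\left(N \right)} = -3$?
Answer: $-4456$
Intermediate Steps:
$g{\left(L \right)} = -3$
$\left(3163 + g{\left(2 \cdot 0 + 7 \right)}\right) + \left(-70 - 66\right) 56 = \left(3163 - 3\right) + \left(-70 - 66\right) 56 = 3160 - 7616 = -4456$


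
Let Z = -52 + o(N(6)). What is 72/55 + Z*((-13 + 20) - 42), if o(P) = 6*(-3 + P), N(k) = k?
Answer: 65522/55 ≈ 1191.3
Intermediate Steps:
o(P) = -18 + 6*P
Z = -34 (Z = -52 + (-18 + 6*6) = -52 + (-18 + 36) = -52 + 18 = -34)
72/55 + Z*((-13 + 20) - 42) = 72/55 - 34*((-13 + 20) - 42) = 72*(1/55) - 34*(7 - 42) = 72/55 - 34*(-35) = 72/55 + 1190 = 65522/55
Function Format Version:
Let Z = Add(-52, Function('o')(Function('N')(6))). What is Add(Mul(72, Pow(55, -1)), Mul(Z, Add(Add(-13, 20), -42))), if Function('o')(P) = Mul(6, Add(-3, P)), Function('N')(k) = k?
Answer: Rational(65522, 55) ≈ 1191.3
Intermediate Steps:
Function('o')(P) = Add(-18, Mul(6, P))
Z = -34 (Z = Add(-52, Add(-18, Mul(6, 6))) = Add(-52, Add(-18, 36)) = Add(-52, 18) = -34)
Add(Mul(72, Pow(55, -1)), Mul(Z, Add(Add(-13, 20), -42))) = Add(Mul(72, Pow(55, -1)), Mul(-34, Add(Add(-13, 20), -42))) = Add(Mul(72, Rational(1, 55)), Mul(-34, Add(7, -42))) = Add(Rational(72, 55), Mul(-34, -35)) = Add(Rational(72, 55), 1190) = Rational(65522, 55)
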